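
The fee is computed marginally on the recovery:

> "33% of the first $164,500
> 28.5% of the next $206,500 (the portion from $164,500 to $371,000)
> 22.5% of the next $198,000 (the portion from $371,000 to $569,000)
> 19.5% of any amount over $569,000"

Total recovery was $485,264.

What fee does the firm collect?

$138,846.90

First $164,500 at 33% = $54,285.00
Next $206,500 at 28.5% = $58,852.50
Remaining $114,264 at 22.5% = $25,709.40
Fee: $54,285.00 + $58,852.50 + $25,709.40 = $138,846.90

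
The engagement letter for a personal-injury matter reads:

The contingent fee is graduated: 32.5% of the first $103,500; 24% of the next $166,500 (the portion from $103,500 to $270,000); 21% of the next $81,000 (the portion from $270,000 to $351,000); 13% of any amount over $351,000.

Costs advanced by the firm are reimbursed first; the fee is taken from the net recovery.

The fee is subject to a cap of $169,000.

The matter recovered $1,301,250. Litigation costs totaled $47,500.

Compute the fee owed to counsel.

Fee base (net of costs): $1,301,250 − $47,500 = $1,253,750
First $103,500 at 32.5% = $33,637.50
Next $166,500 at 24% = $39,960.00
Next $81,000 at 21% = $17,010.00
Remaining $902,750 at 13% = $117,357.50
Fee: $33,637.50 + $39,960.00 + $17,010.00 + $117,357.50 = $207,965.00
$207,965.00 exceeds the $169,000 cap, so the fee is capped at $169,000.00.

$169,000.00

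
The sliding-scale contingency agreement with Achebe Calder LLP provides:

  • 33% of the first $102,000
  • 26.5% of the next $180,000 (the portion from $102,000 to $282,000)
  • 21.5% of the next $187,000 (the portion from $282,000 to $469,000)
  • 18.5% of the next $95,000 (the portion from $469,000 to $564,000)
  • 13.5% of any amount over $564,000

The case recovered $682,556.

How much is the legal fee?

$155,145.06

First $102,000 at 33% = $33,660.00
Next $180,000 at 26.5% = $47,700.00
Next $187,000 at 21.5% = $40,205.00
Next $95,000 at 18.5% = $17,575.00
Remaining $118,556 at 13.5% = $16,005.06
Fee: $33,660.00 + $47,700.00 + $40,205.00 + $17,575.00 + $16,005.06 = $155,145.06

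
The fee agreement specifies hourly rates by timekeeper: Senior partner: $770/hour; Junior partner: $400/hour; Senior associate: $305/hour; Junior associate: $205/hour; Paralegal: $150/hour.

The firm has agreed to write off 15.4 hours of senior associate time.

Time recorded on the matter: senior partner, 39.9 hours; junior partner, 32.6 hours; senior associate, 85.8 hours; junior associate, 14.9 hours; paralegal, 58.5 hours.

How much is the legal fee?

$77,064.50

Senior partner: 39.9 × $770 = $30,723.00
Junior partner: 32.6 × $400 = $13,040.00
Senior associate: 85.8 × $305 = $26,169.00
Junior associate: 14.9 × $205 = $3,054.50
Paralegal: 58.5 × $150 = $8,775.00
Subtotal: $81,761.50
Write-off: 15.4 × $305 = $4,697.00
Total: $81,761.50 − $4,697.00 = $77,064.50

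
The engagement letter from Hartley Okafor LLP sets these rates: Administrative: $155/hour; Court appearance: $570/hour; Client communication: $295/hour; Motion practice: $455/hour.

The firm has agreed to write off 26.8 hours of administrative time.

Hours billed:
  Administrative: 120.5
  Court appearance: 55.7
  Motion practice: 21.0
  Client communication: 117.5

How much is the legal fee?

Administrative: 120.5 × $155 = $18,677.50
Court appearance: 55.7 × $570 = $31,749.00
Client communication: 117.5 × $295 = $34,662.50
Motion practice: 21.0 × $455 = $9,555.00
Subtotal: $94,644.00
Write-off: 26.8 × $155 = $4,154.00
Total: $94,644.00 − $4,154.00 = $90,490.00

$90,490.00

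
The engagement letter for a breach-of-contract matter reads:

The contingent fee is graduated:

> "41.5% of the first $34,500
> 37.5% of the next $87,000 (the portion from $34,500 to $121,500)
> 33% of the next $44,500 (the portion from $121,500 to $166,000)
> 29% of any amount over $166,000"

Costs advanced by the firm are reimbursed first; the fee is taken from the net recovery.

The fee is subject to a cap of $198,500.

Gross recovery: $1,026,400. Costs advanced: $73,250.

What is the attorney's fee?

Fee base (net of costs): $1,026,400 − $73,250 = $953,150
First $34,500 at 41.5% = $14,317.50
Next $87,000 at 37.5% = $32,625.00
Next $44,500 at 33% = $14,685.00
Remaining $787,150 at 29% = $228,273.50
Fee: $14,317.50 + $32,625.00 + $14,685.00 + $228,273.50 = $289,901.00
$289,901.00 exceeds the $198,500 cap, so the fee is capped at $198,500.00.

$198,500.00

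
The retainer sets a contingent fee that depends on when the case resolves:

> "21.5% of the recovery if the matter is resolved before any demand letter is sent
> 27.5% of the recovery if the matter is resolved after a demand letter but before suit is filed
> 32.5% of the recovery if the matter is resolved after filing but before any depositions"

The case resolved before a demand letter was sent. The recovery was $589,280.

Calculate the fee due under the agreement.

The matter resolved before a demand letter was sent, so the 21.5% rate applies.
$589,280 × 21.5% = $126,695.20

$126,695.20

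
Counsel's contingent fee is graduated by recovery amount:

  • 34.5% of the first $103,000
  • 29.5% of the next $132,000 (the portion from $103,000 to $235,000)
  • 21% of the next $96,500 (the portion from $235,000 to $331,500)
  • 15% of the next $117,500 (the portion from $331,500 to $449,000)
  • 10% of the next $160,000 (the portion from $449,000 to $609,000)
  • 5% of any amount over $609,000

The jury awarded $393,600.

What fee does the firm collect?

First $103,000 at 34.5% = $35,535.00
Next $132,000 at 29.5% = $38,940.00
Next $96,500 at 21% = $20,265.00
Remaining $62,100 at 15% = $9,315.00
Fee: $35,535.00 + $38,940.00 + $20,265.00 + $9,315.00 = $104,055.00

$104,055.00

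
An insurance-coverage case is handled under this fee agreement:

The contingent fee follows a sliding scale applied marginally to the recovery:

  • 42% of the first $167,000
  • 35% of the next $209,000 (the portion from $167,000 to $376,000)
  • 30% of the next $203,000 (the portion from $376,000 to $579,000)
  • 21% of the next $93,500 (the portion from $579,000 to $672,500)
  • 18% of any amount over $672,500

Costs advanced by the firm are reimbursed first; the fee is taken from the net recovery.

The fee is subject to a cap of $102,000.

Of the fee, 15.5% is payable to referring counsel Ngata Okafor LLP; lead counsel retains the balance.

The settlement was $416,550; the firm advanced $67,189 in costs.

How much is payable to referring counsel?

Fee base (net of costs): $416,550 − $67,189 = $349,361
First $167,000 at 42% = $70,140.00
Remaining $182,361 at 35% = $63,826.35
Fee: $70,140.00 + $63,826.35 = $133,966.35
$133,966.35 exceeds the $102,000 cap, so the fee is capped at $102,000.00.
Referral share: 15.5% of $102,000.00 = $15,810.00; lead counsel retains $102,000.00 − $15,810.00 = $86,190.00.

$15,810.00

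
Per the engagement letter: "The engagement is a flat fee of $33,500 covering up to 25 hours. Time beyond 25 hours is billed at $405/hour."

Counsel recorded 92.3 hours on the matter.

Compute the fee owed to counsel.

$60,756.50

Flat fee: $33,500.00
Excess hours: 92.3 − 25 = 67.3
Overrun: 67.3 × $405 = $27,256.50
Total: $33,500.00 + $27,256.50 = $60,756.50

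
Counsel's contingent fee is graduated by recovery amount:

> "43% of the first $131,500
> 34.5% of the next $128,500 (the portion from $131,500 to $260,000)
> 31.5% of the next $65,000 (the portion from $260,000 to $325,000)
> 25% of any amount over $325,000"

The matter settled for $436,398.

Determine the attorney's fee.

$149,202.00

First $131,500 at 43% = $56,545.00
Next $128,500 at 34.5% = $44,332.50
Next $65,000 at 31.5% = $20,475.00
Remaining $111,398 at 25% = $27,849.50
Fee: $56,545.00 + $44,332.50 + $20,475.00 + $27,849.50 = $149,202.00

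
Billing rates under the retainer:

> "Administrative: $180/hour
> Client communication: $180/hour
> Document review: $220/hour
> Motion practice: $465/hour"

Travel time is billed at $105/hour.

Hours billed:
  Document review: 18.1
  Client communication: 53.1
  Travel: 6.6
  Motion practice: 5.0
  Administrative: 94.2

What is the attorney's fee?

Administrative: 94.2 × $180 = $16,956.00
Client communication: 53.1 × $180 = $9,558.00
Document review: 18.1 × $220 = $3,982.00
Motion practice: 5.0 × $465 = $2,325.00
Subtotal: $16,956.00 + $9,558.00 + $3,982.00 + $2,325.00 = $32,821.00
Travel: 6.6 × $105 = $693.00
Total: $32,821.00 + $693.00 = $33,514.00

$33,514.00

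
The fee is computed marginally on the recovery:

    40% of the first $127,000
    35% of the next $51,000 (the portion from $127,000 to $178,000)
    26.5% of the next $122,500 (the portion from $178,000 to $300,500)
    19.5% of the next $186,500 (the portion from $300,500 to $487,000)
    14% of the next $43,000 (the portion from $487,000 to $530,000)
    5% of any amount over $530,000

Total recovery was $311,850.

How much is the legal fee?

$103,325.75

First $127,000 at 40% = $50,800.00
Next $51,000 at 35% = $17,850.00
Next $122,500 at 26.5% = $32,462.50
Remaining $11,350 at 19.5% = $2,213.25
Fee: $50,800.00 + $17,850.00 + $32,462.50 + $2,213.25 = $103,325.75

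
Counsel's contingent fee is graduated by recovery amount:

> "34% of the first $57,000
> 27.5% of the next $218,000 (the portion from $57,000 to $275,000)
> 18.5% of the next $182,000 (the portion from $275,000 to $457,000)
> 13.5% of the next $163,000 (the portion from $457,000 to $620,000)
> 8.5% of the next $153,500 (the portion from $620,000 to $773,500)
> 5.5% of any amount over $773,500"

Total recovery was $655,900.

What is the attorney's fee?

First $57,000 at 34% = $19,380.00
Next $218,000 at 27.5% = $59,950.00
Next $182,000 at 18.5% = $33,670.00
Next $163,000 at 13.5% = $22,005.00
Remaining $35,900 at 8.5% = $3,051.50
Fee: $19,380.00 + $59,950.00 + $33,670.00 + $22,005.00 + $3,051.50 = $138,056.50

$138,056.50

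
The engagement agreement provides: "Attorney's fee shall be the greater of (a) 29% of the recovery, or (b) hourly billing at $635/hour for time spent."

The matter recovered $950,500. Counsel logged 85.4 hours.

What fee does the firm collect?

$275,645.00

(a) 29% of $950,500 = $275,645.00
(b) 85.4 × $635 = $54,229.00
The greater is (a): $275,645.00.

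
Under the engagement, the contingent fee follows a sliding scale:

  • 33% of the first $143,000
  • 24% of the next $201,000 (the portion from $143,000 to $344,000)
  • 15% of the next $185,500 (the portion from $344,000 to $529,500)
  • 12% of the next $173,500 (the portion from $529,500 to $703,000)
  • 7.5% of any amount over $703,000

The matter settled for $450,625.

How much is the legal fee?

First $143,000 at 33% = $47,190.00
Next $201,000 at 24% = $48,240.00
Remaining $106,625 at 15% = $15,993.75
Fee: $47,190.00 + $48,240.00 + $15,993.75 = $111,423.75

$111,423.75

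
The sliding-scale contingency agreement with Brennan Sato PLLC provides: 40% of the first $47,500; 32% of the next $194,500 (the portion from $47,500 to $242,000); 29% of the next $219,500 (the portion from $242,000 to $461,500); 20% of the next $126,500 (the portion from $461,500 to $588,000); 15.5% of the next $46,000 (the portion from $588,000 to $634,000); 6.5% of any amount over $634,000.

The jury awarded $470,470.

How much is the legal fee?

First $47,500 at 40% = $19,000.00
Next $194,500 at 32% = $62,240.00
Next $219,500 at 29% = $63,655.00
Remaining $8,970 at 20% = $1,794.00
Fee: $19,000.00 + $62,240.00 + $63,655.00 + $1,794.00 = $146,689.00

$146,689.00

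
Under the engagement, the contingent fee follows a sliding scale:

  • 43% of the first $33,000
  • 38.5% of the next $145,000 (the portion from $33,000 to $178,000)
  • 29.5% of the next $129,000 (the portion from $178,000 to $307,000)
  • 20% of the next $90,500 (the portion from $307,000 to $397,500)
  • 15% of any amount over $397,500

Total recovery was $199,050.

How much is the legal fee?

First $33,000 at 43% = $14,190.00
Next $145,000 at 38.5% = $55,825.00
Remaining $21,050 at 29.5% = $6,209.75
Fee: $14,190.00 + $55,825.00 + $6,209.75 = $76,224.75

$76,224.75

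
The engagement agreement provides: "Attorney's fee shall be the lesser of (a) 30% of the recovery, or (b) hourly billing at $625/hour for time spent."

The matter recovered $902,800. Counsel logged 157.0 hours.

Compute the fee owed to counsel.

(a) 30% of $902,800 = $270,840.00
(b) 157.0 × $625 = $98,125.00
The lesser is (b): $98,125.00.

$98,125.00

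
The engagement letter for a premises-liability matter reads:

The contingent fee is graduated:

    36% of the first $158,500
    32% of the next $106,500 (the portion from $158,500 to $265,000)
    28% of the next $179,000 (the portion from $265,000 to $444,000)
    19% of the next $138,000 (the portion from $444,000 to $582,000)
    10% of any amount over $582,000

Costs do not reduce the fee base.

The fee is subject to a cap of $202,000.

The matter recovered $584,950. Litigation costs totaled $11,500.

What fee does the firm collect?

Fee base is the gross recovery, $584,950; costs are reimbursed separately.
First $158,500 at 36% = $57,060.00
Next $106,500 at 32% = $34,080.00
Next $179,000 at 28% = $50,120.00
Next $138,000 at 19% = $26,220.00
Remaining $2,950 at 10% = $295.00
Fee: $57,060.00 + $34,080.00 + $50,120.00 + $26,220.00 + $295.00 = $167,775.00
$167,775.00 is under the $202,000 cap.

$167,775.00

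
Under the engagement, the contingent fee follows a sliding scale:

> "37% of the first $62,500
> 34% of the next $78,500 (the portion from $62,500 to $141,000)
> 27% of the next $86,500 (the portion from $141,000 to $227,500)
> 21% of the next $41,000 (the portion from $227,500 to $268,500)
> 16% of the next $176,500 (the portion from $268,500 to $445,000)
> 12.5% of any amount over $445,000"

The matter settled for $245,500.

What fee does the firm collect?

First $62,500 at 37% = $23,125.00
Next $78,500 at 34% = $26,690.00
Next $86,500 at 27% = $23,355.00
Remaining $18,000 at 21% = $3,780.00
Fee: $23,125.00 + $26,690.00 + $23,355.00 + $3,780.00 = $76,950.00

$76,950.00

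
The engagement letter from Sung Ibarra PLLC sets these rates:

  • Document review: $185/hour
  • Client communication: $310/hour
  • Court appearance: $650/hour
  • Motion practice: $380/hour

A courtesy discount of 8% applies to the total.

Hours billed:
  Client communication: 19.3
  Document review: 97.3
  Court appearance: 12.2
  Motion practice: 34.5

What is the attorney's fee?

Document review: 97.3 × $185 = $18,000.50
Client communication: 19.3 × $310 = $5,983.00
Court appearance: 12.2 × $650 = $7,930.00
Motion practice: 34.5 × $380 = $13,110.00
Subtotal: $45,023.50
Less 8% discount: −$3,601.88
Total: $45,023.50 − $3,601.88 = $41,421.62

$41,421.62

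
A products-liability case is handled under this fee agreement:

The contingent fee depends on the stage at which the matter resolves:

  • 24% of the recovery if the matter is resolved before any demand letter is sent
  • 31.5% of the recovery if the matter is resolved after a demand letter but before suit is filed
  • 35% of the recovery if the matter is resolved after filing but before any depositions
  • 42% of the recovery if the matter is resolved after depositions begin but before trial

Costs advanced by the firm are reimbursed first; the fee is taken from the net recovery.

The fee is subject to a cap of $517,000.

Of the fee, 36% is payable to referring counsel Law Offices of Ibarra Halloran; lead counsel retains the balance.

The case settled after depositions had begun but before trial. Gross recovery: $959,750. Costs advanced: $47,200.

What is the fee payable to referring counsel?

$137,977.56

Fee base (net of costs): $959,750 − $47,200 = $912,550
The matter settled after depositions had begun but before trial, so the 42% rate applies.
$912,550 × 42% = $383,271.00
$383,271.00 is under the $517,000 cap.
Referral share: 36% of $383,271.00 = $137,977.56; lead counsel retains $383,271.00 − $137,977.56 = $245,293.44.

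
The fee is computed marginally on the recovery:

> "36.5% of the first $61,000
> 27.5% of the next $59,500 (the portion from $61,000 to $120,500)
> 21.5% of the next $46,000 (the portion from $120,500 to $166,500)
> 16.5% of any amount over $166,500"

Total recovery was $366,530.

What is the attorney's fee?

$81,522.45

First $61,000 at 36.5% = $22,265.00
Next $59,500 at 27.5% = $16,362.50
Next $46,000 at 21.5% = $9,890.00
Remaining $200,030 at 16.5% = $33,004.95
Fee: $22,265.00 + $16,362.50 + $9,890.00 + $33,004.95 = $81,522.45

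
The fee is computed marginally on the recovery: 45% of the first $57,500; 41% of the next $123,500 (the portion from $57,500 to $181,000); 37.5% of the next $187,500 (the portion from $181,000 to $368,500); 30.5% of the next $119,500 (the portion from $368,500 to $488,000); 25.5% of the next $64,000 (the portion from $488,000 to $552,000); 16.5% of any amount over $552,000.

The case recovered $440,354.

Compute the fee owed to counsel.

$168,737.97

First $57,500 at 45% = $25,875.00
Next $123,500 at 41% = $50,635.00
Next $187,500 at 37.5% = $70,312.50
Remaining $71,854 at 30.5% = $21,915.47
Fee: $25,875.00 + $50,635.00 + $70,312.50 + $21,915.47 = $168,737.97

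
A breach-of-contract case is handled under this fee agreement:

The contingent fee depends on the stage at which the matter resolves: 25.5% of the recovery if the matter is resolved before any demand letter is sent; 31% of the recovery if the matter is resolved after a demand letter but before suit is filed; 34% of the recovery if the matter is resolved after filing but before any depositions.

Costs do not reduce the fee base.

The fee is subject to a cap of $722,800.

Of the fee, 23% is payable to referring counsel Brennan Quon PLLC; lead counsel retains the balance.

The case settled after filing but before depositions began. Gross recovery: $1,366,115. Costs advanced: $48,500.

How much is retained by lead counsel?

Fee base is the gross recovery, $1,366,115; costs are reimbursed separately.
The matter settled after filing but before depositions began, so the 34% rate applies.
$1,366,115 × 34% = $464,479.10
$464,479.10 is under the $722,800 cap.
Referral share: 23% of $464,479.10 = $106,830.19; lead counsel retains $464,479.10 − $106,830.19 = $357,648.91.

$357,648.91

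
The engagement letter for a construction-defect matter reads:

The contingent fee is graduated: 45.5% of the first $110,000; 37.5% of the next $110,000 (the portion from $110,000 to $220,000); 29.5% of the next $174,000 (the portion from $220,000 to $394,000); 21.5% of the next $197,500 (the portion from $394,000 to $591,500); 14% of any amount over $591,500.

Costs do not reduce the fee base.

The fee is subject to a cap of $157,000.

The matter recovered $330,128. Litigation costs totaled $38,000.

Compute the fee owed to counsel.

Fee base is the gross recovery, $330,128; costs are reimbursed separately.
First $110,000 at 45.5% = $50,050.00
Next $110,000 at 37.5% = $41,250.00
Remaining $110,128 at 29.5% = $32,487.76
Fee: $50,050.00 + $41,250.00 + $32,487.76 = $123,787.76
$123,787.76 is under the $157,000 cap.

$123,787.76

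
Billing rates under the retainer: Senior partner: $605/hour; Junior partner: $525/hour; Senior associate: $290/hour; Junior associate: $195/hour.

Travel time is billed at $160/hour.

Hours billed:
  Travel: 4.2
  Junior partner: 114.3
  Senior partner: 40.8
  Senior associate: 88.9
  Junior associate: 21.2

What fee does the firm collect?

Senior partner: 40.8 × $605 = $24,684.00
Junior partner: 114.3 × $525 = $60,007.50
Senior associate: 88.9 × $290 = $25,781.00
Junior associate: 21.2 × $195 = $4,134.00
Subtotal: $24,684.00 + $60,007.50 + $25,781.00 + $4,134.00 = $114,606.50
Travel: 4.2 × $160 = $672.00
Total: $114,606.50 + $672.00 = $115,278.50

$115,278.50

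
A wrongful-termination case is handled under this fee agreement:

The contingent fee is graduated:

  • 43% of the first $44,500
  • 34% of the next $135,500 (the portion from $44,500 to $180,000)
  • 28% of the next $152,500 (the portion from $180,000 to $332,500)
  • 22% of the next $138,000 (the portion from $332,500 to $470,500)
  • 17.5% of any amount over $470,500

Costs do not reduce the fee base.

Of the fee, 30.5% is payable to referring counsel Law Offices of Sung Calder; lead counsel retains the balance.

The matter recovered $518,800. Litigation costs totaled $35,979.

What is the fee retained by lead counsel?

Fee base is the gross recovery, $518,800; costs are reimbursed separately.
First $44,500 at 43% = $19,135.00
Next $135,500 at 34% = $46,070.00
Next $152,500 at 28% = $42,700.00
Next $138,000 at 22% = $30,360.00
Remaining $48,300 at 17.5% = $8,452.50
Fee: $19,135.00 + $46,070.00 + $42,700.00 + $30,360.00 + $8,452.50 = $146,717.50
Referral share: 30.5% of $146,717.50 = $44,748.84; lead counsel retains $146,717.50 − $44,748.84 = $101,968.66.

$101,968.66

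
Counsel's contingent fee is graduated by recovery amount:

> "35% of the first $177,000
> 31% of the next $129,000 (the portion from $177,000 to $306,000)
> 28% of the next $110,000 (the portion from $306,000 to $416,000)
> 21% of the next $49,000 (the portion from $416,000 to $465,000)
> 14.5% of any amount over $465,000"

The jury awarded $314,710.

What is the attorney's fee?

First $177,000 at 35% = $61,950.00
Next $129,000 at 31% = $39,990.00
Remaining $8,710 at 28% = $2,438.80
Fee: $61,950.00 + $39,990.00 + $2,438.80 = $104,378.80

$104,378.80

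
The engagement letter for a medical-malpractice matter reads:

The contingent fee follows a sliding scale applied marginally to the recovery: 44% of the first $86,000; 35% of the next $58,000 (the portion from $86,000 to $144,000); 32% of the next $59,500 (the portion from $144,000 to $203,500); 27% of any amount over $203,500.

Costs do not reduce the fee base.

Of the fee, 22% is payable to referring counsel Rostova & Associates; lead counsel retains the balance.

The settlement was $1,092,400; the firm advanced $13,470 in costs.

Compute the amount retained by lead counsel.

Fee base is the gross recovery, $1,092,400; costs are reimbursed separately.
First $86,000 at 44% = $37,840.00
Next $58,000 at 35% = $20,300.00
Next $59,500 at 32% = $19,040.00
Remaining $888,900 at 27% = $240,003.00
Fee: $37,840.00 + $20,300.00 + $19,040.00 + $240,003.00 = $317,183.00
Referral share: 22% of $317,183.00 = $69,780.26; lead counsel retains $317,183.00 − $69,780.26 = $247,402.74.

$247,402.74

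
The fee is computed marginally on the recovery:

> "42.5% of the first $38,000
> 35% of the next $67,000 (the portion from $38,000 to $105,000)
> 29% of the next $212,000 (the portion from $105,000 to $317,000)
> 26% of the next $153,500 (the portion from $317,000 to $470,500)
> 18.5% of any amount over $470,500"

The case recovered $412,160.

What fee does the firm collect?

$125,821.60

First $38,000 at 42.5% = $16,150.00
Next $67,000 at 35% = $23,450.00
Next $212,000 at 29% = $61,480.00
Remaining $95,160 at 26% = $24,741.60
Fee: $16,150.00 + $23,450.00 + $61,480.00 + $24,741.60 = $125,821.60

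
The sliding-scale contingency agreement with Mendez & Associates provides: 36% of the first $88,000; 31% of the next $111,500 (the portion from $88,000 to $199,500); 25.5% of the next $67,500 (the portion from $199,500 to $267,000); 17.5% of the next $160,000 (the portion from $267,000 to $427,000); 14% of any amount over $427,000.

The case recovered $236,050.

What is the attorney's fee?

First $88,000 at 36% = $31,680.00
Next $111,500 at 31% = $34,565.00
Remaining $36,550 at 25.5% = $9,320.25
Fee: $31,680.00 + $34,565.00 + $9,320.25 = $75,565.25

$75,565.25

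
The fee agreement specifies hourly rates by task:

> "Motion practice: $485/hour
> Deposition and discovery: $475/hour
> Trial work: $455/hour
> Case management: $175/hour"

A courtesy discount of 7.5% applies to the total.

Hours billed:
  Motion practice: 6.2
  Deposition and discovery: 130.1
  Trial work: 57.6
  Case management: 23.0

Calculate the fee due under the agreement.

Motion practice: 6.2 × $485 = $3,007.00
Deposition and discovery: 130.1 × $475 = $61,797.50
Trial work: 57.6 × $455 = $26,208.00
Case management: 23.0 × $175 = $4,025.00
Subtotal: $95,037.50
Less 7.5% discount: −$7,127.81
Total: $95,037.50 − $7,127.81 = $87,909.69

$87,909.69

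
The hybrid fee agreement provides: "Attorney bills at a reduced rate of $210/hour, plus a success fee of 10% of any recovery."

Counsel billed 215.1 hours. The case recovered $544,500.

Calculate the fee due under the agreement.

$99,621.00

Hourly: 215.1 × $210 = $45,171.00
Success fee: 10% of $544,500 = $54,450.00
Total: $45,171.00 + $54,450.00 = $99,621.00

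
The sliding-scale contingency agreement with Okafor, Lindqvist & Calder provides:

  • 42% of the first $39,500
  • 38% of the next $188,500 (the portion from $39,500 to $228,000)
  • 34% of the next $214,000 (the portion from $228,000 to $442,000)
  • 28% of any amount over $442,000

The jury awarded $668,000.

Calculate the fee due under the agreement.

$224,260.00

First $39,500 at 42% = $16,590.00
Next $188,500 at 38% = $71,630.00
Next $214,000 at 34% = $72,760.00
Remaining $226,000 at 28% = $63,280.00
Fee: $16,590.00 + $71,630.00 + $72,760.00 + $63,280.00 = $224,260.00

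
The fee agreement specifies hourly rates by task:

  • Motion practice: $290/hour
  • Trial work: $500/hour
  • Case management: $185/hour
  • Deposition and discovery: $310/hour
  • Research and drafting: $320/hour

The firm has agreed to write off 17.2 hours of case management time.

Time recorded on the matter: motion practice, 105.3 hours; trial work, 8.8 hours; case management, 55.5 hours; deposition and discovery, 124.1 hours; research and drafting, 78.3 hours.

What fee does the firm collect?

$105,549.50

Motion practice: 105.3 × $290 = $30,537.00
Trial work: 8.8 × $500 = $4,400.00
Case management: 55.5 × $185 = $10,267.50
Deposition and discovery: 124.1 × $310 = $38,471.00
Research and drafting: 78.3 × $320 = $25,056.00
Subtotal: $108,731.50
Write-off: 17.2 × $185 = $3,182.00
Total: $108,731.50 − $3,182.00 = $105,549.50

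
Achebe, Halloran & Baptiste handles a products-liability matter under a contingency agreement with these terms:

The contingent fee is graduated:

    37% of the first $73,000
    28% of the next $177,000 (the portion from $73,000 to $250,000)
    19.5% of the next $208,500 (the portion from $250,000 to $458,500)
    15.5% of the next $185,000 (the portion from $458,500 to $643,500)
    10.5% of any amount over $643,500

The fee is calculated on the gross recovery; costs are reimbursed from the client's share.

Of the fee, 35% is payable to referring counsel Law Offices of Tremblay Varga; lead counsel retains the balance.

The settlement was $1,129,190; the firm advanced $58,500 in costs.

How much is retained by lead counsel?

Fee base is the gross recovery, $1,129,190; costs are reimbursed separately.
First $73,000 at 37% = $27,010.00
Next $177,000 at 28% = $49,560.00
Next $208,500 at 19.5% = $40,657.50
Next $185,000 at 15.5% = $28,675.00
Remaining $485,690 at 10.5% = $50,997.45
Fee: $27,010.00 + $49,560.00 + $40,657.50 + $28,675.00 + $50,997.45 = $196,899.95
Referral share: 35% of $196,899.95 = $68,914.98; lead counsel retains $196,899.95 − $68,914.98 = $127,984.97.

$127,984.97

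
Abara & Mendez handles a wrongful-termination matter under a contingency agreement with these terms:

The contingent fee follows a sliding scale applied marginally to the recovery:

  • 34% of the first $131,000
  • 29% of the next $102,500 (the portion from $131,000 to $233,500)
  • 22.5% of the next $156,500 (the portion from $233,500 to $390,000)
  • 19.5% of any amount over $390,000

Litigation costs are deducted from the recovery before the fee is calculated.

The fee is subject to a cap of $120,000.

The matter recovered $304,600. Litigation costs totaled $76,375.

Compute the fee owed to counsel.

Fee base (net of costs): $304,600 − $76,375 = $228,225
First $131,000 at 34% = $44,540.00
Remaining $97,225 at 29% = $28,195.25
Fee: $44,540.00 + $28,195.25 = $72,735.25
$72,735.25 is under the $120,000 cap.

$72,735.25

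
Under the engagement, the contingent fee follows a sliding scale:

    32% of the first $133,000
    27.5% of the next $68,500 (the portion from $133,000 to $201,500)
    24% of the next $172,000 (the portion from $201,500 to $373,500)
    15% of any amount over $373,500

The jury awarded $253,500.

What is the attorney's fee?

$73,877.50

First $133,000 at 32% = $42,560.00
Next $68,500 at 27.5% = $18,837.50
Remaining $52,000 at 24% = $12,480.00
Fee: $42,560.00 + $18,837.50 + $12,480.00 = $73,877.50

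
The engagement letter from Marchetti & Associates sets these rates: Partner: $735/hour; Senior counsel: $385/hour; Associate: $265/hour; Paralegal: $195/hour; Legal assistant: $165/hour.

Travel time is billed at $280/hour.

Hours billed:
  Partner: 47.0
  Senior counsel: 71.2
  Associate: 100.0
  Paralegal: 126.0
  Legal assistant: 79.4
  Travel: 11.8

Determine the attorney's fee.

$129,432.00

Partner: 47.0 × $735 = $34,545.00
Senior counsel: 71.2 × $385 = $27,412.00
Associate: 100.0 × $265 = $26,500.00
Paralegal: 126.0 × $195 = $24,570.00
Legal assistant: 79.4 × $165 = $13,101.00
Subtotal: $34,545.00 + $27,412.00 + $26,500.00 + $24,570.00 + $13,101.00 = $126,128.00
Travel: 11.8 × $280 = $3,304.00
Total: $126,128.00 + $3,304.00 = $129,432.00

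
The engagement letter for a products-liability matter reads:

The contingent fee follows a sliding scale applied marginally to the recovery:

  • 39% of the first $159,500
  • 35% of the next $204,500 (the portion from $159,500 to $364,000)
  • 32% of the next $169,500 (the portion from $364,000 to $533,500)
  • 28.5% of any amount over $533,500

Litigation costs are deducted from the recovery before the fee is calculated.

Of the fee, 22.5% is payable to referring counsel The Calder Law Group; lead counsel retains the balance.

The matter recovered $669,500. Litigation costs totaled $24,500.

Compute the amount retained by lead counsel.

$170,343.06

Fee base (net of costs): $669,500 − $24,500 = $645,000
First $159,500 at 39% = $62,205.00
Next $204,500 at 35% = $71,575.00
Next $169,500 at 32% = $54,240.00
Remaining $111,500 at 28.5% = $31,777.50
Fee: $62,205.00 + $71,575.00 + $54,240.00 + $31,777.50 = $219,797.50
Referral share: 22.5% of $219,797.50 = $49,454.44; lead counsel retains $219,797.50 − $49,454.44 = $170,343.06.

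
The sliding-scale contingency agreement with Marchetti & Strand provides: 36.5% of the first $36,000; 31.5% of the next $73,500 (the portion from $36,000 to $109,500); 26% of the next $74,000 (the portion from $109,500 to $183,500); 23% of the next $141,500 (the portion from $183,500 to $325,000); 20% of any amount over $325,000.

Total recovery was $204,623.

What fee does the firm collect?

First $36,000 at 36.5% = $13,140.00
Next $73,500 at 31.5% = $23,152.50
Next $74,000 at 26% = $19,240.00
Remaining $21,123 at 23% = $4,858.29
Fee: $13,140.00 + $23,152.50 + $19,240.00 + $4,858.29 = $60,390.79

$60,390.79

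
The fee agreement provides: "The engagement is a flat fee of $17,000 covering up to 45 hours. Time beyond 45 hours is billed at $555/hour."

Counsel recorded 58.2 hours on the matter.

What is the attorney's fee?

Flat fee: $17,000.00
Excess hours: 58.2 − 45 = 13.2
Overrun: 13.2 × $555 = $7,326.00
Total: $17,000.00 + $7,326.00 = $24,326.00

$24,326.00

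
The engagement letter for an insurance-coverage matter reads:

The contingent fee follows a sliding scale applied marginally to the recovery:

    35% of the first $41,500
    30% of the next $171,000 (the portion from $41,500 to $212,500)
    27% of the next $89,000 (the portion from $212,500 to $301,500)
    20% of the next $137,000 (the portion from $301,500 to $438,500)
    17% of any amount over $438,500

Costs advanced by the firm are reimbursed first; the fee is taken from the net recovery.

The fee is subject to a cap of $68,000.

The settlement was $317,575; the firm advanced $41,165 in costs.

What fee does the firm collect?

$68,000.00

Fee base (net of costs): $317,575 − $41,165 = $276,410
First $41,500 at 35% = $14,525.00
Next $171,000 at 30% = $51,300.00
Remaining $63,910 at 27% = $17,255.70
Fee: $14,525.00 + $51,300.00 + $17,255.70 = $83,080.70
$83,080.70 exceeds the $68,000 cap, so the fee is capped at $68,000.00.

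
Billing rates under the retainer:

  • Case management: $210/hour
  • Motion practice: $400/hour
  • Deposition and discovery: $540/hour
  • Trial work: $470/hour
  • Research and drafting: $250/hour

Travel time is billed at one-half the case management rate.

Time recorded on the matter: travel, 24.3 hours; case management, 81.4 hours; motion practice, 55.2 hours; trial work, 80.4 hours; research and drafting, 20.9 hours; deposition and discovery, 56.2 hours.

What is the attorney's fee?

$115,086.50

Case management: 81.4 × $210 = $17,094.00
Motion practice: 55.2 × $400 = $22,080.00
Deposition and discovery: 56.2 × $540 = $30,348.00
Trial work: 80.4 × $470 = $37,788.00
Research and drafting: 20.9 × $250 = $5,225.00
Subtotal: $17,094.00 + $22,080.00 + $30,348.00 + $37,788.00 + $5,225.00 = $112,535.00
Travel: 24.3 × ($210 ÷ 2) = 24.3 × $105.00 = $2,551.50
Total: $112,535.00 + $2,551.50 = $115,086.50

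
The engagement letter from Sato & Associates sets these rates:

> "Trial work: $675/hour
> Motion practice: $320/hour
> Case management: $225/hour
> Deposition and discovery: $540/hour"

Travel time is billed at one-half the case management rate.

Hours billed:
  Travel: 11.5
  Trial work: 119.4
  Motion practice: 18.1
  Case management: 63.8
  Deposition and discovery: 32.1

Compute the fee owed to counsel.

Trial work: 119.4 × $675 = $80,595.00
Motion practice: 18.1 × $320 = $5,792.00
Case management: 63.8 × $225 = $14,355.00
Deposition and discovery: 32.1 × $540 = $17,334.00
Subtotal: $80,595.00 + $5,792.00 + $14,355.00 + $17,334.00 = $118,076.00
Travel: 11.5 × ($225 ÷ 2) = 11.5 × $112.50 = $1,293.75
Total: $118,076.00 + $1,293.75 = $119,369.75

$119,369.75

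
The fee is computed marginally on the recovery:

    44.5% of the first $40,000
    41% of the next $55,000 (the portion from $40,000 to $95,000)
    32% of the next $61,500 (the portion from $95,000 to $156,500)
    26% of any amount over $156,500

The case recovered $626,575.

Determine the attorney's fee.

First $40,000 at 44.5% = $17,800.00
Next $55,000 at 41% = $22,550.00
Next $61,500 at 32% = $19,680.00
Remaining $470,075 at 26% = $122,219.50
Fee: $17,800.00 + $22,550.00 + $19,680.00 + $122,219.50 = $182,249.50

$182,249.50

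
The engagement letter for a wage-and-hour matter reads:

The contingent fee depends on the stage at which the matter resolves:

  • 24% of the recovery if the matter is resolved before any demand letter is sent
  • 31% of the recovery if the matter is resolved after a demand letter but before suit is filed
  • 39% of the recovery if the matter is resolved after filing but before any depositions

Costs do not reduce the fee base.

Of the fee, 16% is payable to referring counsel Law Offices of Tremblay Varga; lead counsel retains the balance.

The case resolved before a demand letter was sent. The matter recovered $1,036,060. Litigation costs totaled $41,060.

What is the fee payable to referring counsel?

$39,784.70

Fee base is the gross recovery, $1,036,060; costs are reimbursed separately.
The matter resolved before a demand letter was sent, so the 24% rate applies.
$1,036,060 × 24% = $248,654.40
Referral share: 16% of $248,654.40 = $39,784.70; lead counsel retains $248,654.40 − $39,784.70 = $208,869.70.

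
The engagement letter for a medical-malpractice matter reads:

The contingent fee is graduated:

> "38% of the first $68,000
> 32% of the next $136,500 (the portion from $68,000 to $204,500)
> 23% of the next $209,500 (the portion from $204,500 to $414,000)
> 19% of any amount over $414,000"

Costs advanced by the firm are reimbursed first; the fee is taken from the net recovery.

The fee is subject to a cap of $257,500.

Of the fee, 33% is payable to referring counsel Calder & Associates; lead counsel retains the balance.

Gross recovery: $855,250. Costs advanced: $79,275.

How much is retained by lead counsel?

Fee base (net of costs): $855,250 − $79,275 = $775,975
First $68,000 at 38% = $25,840.00
Next $136,500 at 32% = $43,680.00
Next $209,500 at 23% = $48,185.00
Remaining $361,975 at 19% = $68,775.25
Fee: $25,840.00 + $43,680.00 + $48,185.00 + $68,775.25 = $186,480.25
$186,480.25 is under the $257,500 cap.
Referral share: 33% of $186,480.25 = $61,538.48; lead counsel retains $186,480.25 − $61,538.48 = $124,941.77.

$124,941.77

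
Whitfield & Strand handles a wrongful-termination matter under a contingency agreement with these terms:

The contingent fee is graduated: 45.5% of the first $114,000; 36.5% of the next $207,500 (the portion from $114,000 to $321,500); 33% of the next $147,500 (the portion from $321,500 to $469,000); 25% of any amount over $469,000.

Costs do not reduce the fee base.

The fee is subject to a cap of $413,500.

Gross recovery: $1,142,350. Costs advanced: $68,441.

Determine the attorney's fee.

$344,620.00

Fee base is the gross recovery, $1,142,350; costs are reimbursed separately.
First $114,000 at 45.5% = $51,870.00
Next $207,500 at 36.5% = $75,737.50
Next $147,500 at 33% = $48,675.00
Remaining $673,350 at 25% = $168,337.50
Fee: $51,870.00 + $75,737.50 + $48,675.00 + $168,337.50 = $344,620.00
$344,620.00 is under the $413,500 cap.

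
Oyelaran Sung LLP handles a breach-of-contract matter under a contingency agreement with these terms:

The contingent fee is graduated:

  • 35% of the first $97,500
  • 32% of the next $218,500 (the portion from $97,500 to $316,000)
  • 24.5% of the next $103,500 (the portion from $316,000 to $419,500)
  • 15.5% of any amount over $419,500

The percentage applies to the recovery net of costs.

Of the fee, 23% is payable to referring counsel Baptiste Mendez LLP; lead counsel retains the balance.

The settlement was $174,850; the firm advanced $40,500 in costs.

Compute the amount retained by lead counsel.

$35,356.09

Fee base (net of costs): $174,850 − $40,500 = $134,350
First $97,500 at 35% = $34,125.00
Remaining $36,850 at 32% = $11,792.00
Fee: $34,125.00 + $11,792.00 = $45,917.00
Referral share: 23% of $45,917.00 = $10,560.91; lead counsel retains $45,917.00 − $10,560.91 = $35,356.09.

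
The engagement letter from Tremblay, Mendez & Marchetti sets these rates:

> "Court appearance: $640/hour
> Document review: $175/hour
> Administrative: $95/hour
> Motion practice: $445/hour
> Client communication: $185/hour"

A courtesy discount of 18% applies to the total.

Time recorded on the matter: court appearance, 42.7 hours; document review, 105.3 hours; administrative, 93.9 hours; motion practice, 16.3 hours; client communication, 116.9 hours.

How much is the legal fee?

$68,515.92

Court appearance: 42.7 × $640 = $27,328.00
Document review: 105.3 × $175 = $18,427.50
Administrative: 93.9 × $95 = $8,920.50
Motion practice: 16.3 × $445 = $7,253.50
Client communication: 116.9 × $185 = $21,626.50
Subtotal: $83,556.00
Less 18% discount: −$15,040.08
Total: $83,556.00 − $15,040.08 = $68,515.92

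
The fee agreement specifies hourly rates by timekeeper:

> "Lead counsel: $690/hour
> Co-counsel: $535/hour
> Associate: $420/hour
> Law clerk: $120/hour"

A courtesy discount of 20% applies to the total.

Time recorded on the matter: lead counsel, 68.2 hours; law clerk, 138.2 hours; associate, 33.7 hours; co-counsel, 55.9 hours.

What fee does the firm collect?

$86,162.00

Lead counsel: 68.2 × $690 = $47,058.00
Co-counsel: 55.9 × $535 = $29,906.50
Associate: 33.7 × $420 = $14,154.00
Law clerk: 138.2 × $120 = $16,584.00
Subtotal: $107,702.50
Less 20% discount: −$21,540.50
Total: $107,702.50 − $21,540.50 = $86,162.00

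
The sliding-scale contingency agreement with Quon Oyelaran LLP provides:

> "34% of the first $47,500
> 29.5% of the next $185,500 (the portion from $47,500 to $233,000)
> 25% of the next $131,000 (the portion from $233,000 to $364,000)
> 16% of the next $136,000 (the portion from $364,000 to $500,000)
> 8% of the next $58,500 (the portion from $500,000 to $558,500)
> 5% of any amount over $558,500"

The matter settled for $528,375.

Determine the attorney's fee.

$127,652.50

First $47,500 at 34% = $16,150.00
Next $185,500 at 29.5% = $54,722.50
Next $131,000 at 25% = $32,750.00
Next $136,000 at 16% = $21,760.00
Remaining $28,375 at 8% = $2,270.00
Fee: $16,150.00 + $54,722.50 + $32,750.00 + $21,760.00 + $2,270.00 = $127,652.50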